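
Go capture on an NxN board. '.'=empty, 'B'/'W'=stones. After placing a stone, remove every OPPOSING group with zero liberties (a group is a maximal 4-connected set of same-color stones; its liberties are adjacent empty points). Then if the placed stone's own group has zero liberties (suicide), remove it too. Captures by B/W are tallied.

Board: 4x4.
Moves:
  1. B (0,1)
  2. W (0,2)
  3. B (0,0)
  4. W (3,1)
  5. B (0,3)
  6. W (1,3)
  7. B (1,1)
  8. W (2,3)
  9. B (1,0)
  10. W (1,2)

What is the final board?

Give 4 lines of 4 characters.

Move 1: B@(0,1) -> caps B=0 W=0
Move 2: W@(0,2) -> caps B=0 W=0
Move 3: B@(0,0) -> caps B=0 W=0
Move 4: W@(3,1) -> caps B=0 W=0
Move 5: B@(0,3) -> caps B=0 W=0
Move 6: W@(1,3) -> caps B=0 W=1
Move 7: B@(1,1) -> caps B=0 W=1
Move 8: W@(2,3) -> caps B=0 W=1
Move 9: B@(1,0) -> caps B=0 W=1
Move 10: W@(1,2) -> caps B=0 W=1

Answer: BBW.
BBWW
...W
.W..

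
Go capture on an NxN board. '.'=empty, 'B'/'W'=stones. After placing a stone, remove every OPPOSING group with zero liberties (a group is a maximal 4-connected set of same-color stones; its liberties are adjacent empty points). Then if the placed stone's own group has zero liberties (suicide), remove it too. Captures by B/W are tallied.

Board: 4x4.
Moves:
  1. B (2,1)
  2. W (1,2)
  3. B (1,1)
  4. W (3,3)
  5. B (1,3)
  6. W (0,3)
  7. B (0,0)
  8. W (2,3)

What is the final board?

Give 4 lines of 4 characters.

Answer: B..W
.BW.
.B.W
...W

Derivation:
Move 1: B@(2,1) -> caps B=0 W=0
Move 2: W@(1,2) -> caps B=0 W=0
Move 3: B@(1,1) -> caps B=0 W=0
Move 4: W@(3,3) -> caps B=0 W=0
Move 5: B@(1,3) -> caps B=0 W=0
Move 6: W@(0,3) -> caps B=0 W=0
Move 7: B@(0,0) -> caps B=0 W=0
Move 8: W@(2,3) -> caps B=0 W=1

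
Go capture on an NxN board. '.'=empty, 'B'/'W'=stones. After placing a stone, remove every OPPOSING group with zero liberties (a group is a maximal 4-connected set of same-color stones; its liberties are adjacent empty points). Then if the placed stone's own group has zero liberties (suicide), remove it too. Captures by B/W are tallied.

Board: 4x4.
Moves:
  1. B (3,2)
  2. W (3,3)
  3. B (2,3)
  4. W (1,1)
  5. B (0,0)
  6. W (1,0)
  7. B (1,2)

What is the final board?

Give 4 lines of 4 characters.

Move 1: B@(3,2) -> caps B=0 W=0
Move 2: W@(3,3) -> caps B=0 W=0
Move 3: B@(2,3) -> caps B=1 W=0
Move 4: W@(1,1) -> caps B=1 W=0
Move 5: B@(0,0) -> caps B=1 W=0
Move 6: W@(1,0) -> caps B=1 W=0
Move 7: B@(1,2) -> caps B=1 W=0

Answer: B...
WWB.
...B
..B.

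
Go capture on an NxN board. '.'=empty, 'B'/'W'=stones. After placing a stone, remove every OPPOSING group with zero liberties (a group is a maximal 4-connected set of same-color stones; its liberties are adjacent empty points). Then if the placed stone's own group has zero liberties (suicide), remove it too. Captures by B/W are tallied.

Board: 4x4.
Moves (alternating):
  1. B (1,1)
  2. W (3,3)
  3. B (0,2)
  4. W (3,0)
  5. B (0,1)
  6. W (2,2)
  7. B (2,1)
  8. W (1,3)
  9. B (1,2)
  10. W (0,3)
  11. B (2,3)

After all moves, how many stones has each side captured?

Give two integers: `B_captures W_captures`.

Move 1: B@(1,1) -> caps B=0 W=0
Move 2: W@(3,3) -> caps B=0 W=0
Move 3: B@(0,2) -> caps B=0 W=0
Move 4: W@(3,0) -> caps B=0 W=0
Move 5: B@(0,1) -> caps B=0 W=0
Move 6: W@(2,2) -> caps B=0 W=0
Move 7: B@(2,1) -> caps B=0 W=0
Move 8: W@(1,3) -> caps B=0 W=0
Move 9: B@(1,2) -> caps B=0 W=0
Move 10: W@(0,3) -> caps B=0 W=0
Move 11: B@(2,3) -> caps B=2 W=0

Answer: 2 0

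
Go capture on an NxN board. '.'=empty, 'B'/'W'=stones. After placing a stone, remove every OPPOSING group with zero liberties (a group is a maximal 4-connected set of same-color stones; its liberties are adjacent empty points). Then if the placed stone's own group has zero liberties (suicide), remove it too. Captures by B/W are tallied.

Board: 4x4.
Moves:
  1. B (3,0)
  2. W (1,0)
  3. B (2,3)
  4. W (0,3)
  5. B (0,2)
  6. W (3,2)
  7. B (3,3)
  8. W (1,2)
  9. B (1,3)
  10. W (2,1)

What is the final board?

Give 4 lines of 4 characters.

Move 1: B@(3,0) -> caps B=0 W=0
Move 2: W@(1,0) -> caps B=0 W=0
Move 3: B@(2,3) -> caps B=0 W=0
Move 4: W@(0,3) -> caps B=0 W=0
Move 5: B@(0,2) -> caps B=0 W=0
Move 6: W@(3,2) -> caps B=0 W=0
Move 7: B@(3,3) -> caps B=0 W=0
Move 8: W@(1,2) -> caps B=0 W=0
Move 9: B@(1,3) -> caps B=1 W=0
Move 10: W@(2,1) -> caps B=1 W=0

Answer: ..B.
W.WB
.W.B
B.WB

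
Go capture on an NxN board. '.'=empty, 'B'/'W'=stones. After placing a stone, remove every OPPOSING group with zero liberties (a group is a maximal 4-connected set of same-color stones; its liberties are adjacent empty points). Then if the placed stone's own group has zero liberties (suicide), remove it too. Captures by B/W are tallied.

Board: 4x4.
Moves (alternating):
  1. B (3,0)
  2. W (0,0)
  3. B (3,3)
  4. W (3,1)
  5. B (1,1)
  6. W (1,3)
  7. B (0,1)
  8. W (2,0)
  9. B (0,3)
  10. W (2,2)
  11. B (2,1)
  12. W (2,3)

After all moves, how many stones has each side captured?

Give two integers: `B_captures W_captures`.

Move 1: B@(3,0) -> caps B=0 W=0
Move 2: W@(0,0) -> caps B=0 W=0
Move 3: B@(3,3) -> caps B=0 W=0
Move 4: W@(3,1) -> caps B=0 W=0
Move 5: B@(1,1) -> caps B=0 W=0
Move 6: W@(1,3) -> caps B=0 W=0
Move 7: B@(0,1) -> caps B=0 W=0
Move 8: W@(2,0) -> caps B=0 W=1
Move 9: B@(0,3) -> caps B=0 W=1
Move 10: W@(2,2) -> caps B=0 W=1
Move 11: B@(2,1) -> caps B=0 W=1
Move 12: W@(2,3) -> caps B=0 W=1

Answer: 0 1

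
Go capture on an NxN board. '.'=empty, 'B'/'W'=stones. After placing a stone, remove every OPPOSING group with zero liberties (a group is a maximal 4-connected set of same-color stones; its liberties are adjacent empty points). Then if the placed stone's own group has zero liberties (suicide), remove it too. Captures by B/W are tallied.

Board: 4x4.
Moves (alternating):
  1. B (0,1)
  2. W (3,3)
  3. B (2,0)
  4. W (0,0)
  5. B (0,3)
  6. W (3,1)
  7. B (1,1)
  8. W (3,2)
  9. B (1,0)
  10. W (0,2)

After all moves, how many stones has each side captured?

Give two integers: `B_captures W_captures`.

Move 1: B@(0,1) -> caps B=0 W=0
Move 2: W@(3,3) -> caps B=0 W=0
Move 3: B@(2,0) -> caps B=0 W=0
Move 4: W@(0,0) -> caps B=0 W=0
Move 5: B@(0,3) -> caps B=0 W=0
Move 6: W@(3,1) -> caps B=0 W=0
Move 7: B@(1,1) -> caps B=0 W=0
Move 8: W@(3,2) -> caps B=0 W=0
Move 9: B@(1,0) -> caps B=1 W=0
Move 10: W@(0,2) -> caps B=1 W=0

Answer: 1 0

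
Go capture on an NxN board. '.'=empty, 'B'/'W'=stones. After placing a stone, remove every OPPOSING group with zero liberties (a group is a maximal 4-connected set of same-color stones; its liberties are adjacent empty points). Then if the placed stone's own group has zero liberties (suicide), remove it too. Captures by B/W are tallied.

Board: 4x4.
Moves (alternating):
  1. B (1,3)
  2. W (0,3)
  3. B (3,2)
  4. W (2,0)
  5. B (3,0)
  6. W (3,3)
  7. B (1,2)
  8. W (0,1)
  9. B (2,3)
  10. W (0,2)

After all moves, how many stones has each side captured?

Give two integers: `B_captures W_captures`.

Answer: 1 0

Derivation:
Move 1: B@(1,3) -> caps B=0 W=0
Move 2: W@(0,3) -> caps B=0 W=0
Move 3: B@(3,2) -> caps B=0 W=0
Move 4: W@(2,0) -> caps B=0 W=0
Move 5: B@(3,0) -> caps B=0 W=0
Move 6: W@(3,3) -> caps B=0 W=0
Move 7: B@(1,2) -> caps B=0 W=0
Move 8: W@(0,1) -> caps B=0 W=0
Move 9: B@(2,3) -> caps B=1 W=0
Move 10: W@(0,2) -> caps B=1 W=0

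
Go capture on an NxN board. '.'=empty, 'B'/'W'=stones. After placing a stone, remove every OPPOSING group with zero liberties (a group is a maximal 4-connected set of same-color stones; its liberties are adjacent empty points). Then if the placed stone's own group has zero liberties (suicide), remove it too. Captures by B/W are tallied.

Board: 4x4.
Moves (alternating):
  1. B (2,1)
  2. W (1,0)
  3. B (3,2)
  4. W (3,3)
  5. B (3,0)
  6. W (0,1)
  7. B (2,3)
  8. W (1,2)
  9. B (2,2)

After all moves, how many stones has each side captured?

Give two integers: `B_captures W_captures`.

Answer: 1 0

Derivation:
Move 1: B@(2,1) -> caps B=0 W=0
Move 2: W@(1,0) -> caps B=0 W=0
Move 3: B@(3,2) -> caps B=0 W=0
Move 4: W@(3,3) -> caps B=0 W=0
Move 5: B@(3,0) -> caps B=0 W=0
Move 6: W@(0,1) -> caps B=0 W=0
Move 7: B@(2,3) -> caps B=1 W=0
Move 8: W@(1,2) -> caps B=1 W=0
Move 9: B@(2,2) -> caps B=1 W=0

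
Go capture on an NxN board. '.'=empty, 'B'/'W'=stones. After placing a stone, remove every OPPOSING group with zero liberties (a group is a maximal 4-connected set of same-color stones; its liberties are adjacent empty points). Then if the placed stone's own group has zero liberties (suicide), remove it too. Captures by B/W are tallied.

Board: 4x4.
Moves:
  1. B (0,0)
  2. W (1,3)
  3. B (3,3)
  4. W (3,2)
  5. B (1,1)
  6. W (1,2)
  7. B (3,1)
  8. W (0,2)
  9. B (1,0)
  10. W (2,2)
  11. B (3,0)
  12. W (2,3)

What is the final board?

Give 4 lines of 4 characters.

Move 1: B@(0,0) -> caps B=0 W=0
Move 2: W@(1,3) -> caps B=0 W=0
Move 3: B@(3,3) -> caps B=0 W=0
Move 4: W@(3,2) -> caps B=0 W=0
Move 5: B@(1,1) -> caps B=0 W=0
Move 6: W@(1,2) -> caps B=0 W=0
Move 7: B@(3,1) -> caps B=0 W=0
Move 8: W@(0,2) -> caps B=0 W=0
Move 9: B@(1,0) -> caps B=0 W=0
Move 10: W@(2,2) -> caps B=0 W=0
Move 11: B@(3,0) -> caps B=0 W=0
Move 12: W@(2,3) -> caps B=0 W=1

Answer: B.W.
BBWW
..WW
BBW.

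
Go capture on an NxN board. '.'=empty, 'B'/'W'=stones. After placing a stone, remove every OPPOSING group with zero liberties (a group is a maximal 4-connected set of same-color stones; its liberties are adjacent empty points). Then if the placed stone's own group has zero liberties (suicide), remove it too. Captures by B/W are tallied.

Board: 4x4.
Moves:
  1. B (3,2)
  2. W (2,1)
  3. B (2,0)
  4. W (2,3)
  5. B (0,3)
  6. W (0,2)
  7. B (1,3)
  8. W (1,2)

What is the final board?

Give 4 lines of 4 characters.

Move 1: B@(3,2) -> caps B=0 W=0
Move 2: W@(2,1) -> caps B=0 W=0
Move 3: B@(2,0) -> caps B=0 W=0
Move 4: W@(2,3) -> caps B=0 W=0
Move 5: B@(0,3) -> caps B=0 W=0
Move 6: W@(0,2) -> caps B=0 W=0
Move 7: B@(1,3) -> caps B=0 W=0
Move 8: W@(1,2) -> caps B=0 W=2

Answer: ..W.
..W.
BW.W
..B.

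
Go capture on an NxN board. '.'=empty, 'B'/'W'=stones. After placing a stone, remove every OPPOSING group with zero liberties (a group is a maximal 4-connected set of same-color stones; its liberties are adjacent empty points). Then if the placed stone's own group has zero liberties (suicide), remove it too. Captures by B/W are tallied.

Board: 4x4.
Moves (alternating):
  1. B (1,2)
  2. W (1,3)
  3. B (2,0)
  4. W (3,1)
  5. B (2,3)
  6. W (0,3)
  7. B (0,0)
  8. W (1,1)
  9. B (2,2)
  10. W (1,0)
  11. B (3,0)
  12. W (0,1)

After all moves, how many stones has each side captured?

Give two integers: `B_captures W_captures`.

Answer: 0 1

Derivation:
Move 1: B@(1,2) -> caps B=0 W=0
Move 2: W@(1,3) -> caps B=0 W=0
Move 3: B@(2,0) -> caps B=0 W=0
Move 4: W@(3,1) -> caps B=0 W=0
Move 5: B@(2,3) -> caps B=0 W=0
Move 6: W@(0,3) -> caps B=0 W=0
Move 7: B@(0,0) -> caps B=0 W=0
Move 8: W@(1,1) -> caps B=0 W=0
Move 9: B@(2,2) -> caps B=0 W=0
Move 10: W@(1,0) -> caps B=0 W=0
Move 11: B@(3,0) -> caps B=0 W=0
Move 12: W@(0,1) -> caps B=0 W=1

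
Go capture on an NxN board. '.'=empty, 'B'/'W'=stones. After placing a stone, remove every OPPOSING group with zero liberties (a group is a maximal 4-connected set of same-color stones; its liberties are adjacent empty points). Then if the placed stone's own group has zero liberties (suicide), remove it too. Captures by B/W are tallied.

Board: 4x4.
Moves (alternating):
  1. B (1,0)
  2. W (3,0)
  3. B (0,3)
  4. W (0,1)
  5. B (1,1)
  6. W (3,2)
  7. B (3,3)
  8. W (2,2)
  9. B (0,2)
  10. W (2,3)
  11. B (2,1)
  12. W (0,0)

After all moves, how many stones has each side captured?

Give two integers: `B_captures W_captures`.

Answer: 0 1

Derivation:
Move 1: B@(1,0) -> caps B=0 W=0
Move 2: W@(3,0) -> caps B=0 W=0
Move 3: B@(0,3) -> caps B=0 W=0
Move 4: W@(0,1) -> caps B=0 W=0
Move 5: B@(1,1) -> caps B=0 W=0
Move 6: W@(3,2) -> caps B=0 W=0
Move 7: B@(3,3) -> caps B=0 W=0
Move 8: W@(2,2) -> caps B=0 W=0
Move 9: B@(0,2) -> caps B=0 W=0
Move 10: W@(2,3) -> caps B=0 W=1
Move 11: B@(2,1) -> caps B=0 W=1
Move 12: W@(0,0) -> caps B=0 W=1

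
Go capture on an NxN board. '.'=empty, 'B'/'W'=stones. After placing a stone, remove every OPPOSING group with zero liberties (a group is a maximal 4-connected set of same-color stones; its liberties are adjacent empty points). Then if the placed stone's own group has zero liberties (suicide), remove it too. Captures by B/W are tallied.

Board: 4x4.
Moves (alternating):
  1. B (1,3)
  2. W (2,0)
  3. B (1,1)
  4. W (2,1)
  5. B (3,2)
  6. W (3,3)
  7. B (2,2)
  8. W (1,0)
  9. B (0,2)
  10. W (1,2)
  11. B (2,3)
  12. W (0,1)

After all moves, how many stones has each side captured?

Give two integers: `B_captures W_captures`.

Move 1: B@(1,3) -> caps B=0 W=0
Move 2: W@(2,0) -> caps B=0 W=0
Move 3: B@(1,1) -> caps B=0 W=0
Move 4: W@(2,1) -> caps B=0 W=0
Move 5: B@(3,2) -> caps B=0 W=0
Move 6: W@(3,3) -> caps B=0 W=0
Move 7: B@(2,2) -> caps B=0 W=0
Move 8: W@(1,0) -> caps B=0 W=0
Move 9: B@(0,2) -> caps B=0 W=0
Move 10: W@(1,2) -> caps B=0 W=0
Move 11: B@(2,3) -> caps B=1 W=0
Move 12: W@(0,1) -> caps B=1 W=0

Answer: 1 0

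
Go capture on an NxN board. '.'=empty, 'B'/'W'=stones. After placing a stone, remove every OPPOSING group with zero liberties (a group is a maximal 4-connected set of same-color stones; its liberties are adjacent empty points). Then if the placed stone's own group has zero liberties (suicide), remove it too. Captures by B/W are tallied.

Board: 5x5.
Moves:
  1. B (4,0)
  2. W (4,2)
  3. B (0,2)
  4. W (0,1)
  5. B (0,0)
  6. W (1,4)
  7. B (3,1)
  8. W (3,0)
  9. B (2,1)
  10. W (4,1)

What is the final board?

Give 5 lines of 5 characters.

Answer: BWB..
....W
.B...
WB...
.WW..

Derivation:
Move 1: B@(4,0) -> caps B=0 W=0
Move 2: W@(4,2) -> caps B=0 W=0
Move 3: B@(0,2) -> caps B=0 W=0
Move 4: W@(0,1) -> caps B=0 W=0
Move 5: B@(0,0) -> caps B=0 W=0
Move 6: W@(1,4) -> caps B=0 W=0
Move 7: B@(3,1) -> caps B=0 W=0
Move 8: W@(3,0) -> caps B=0 W=0
Move 9: B@(2,1) -> caps B=0 W=0
Move 10: W@(4,1) -> caps B=0 W=1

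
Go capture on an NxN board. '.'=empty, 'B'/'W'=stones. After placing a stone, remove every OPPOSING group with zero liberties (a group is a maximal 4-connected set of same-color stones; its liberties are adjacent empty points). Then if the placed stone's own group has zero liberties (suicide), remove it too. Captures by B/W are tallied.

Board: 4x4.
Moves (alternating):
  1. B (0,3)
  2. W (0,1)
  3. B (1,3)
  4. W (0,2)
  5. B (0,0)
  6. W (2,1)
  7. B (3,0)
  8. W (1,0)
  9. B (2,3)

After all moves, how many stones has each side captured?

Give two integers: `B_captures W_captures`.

Move 1: B@(0,3) -> caps B=0 W=0
Move 2: W@(0,1) -> caps B=0 W=0
Move 3: B@(1,3) -> caps B=0 W=0
Move 4: W@(0,2) -> caps B=0 W=0
Move 5: B@(0,0) -> caps B=0 W=0
Move 6: W@(2,1) -> caps B=0 W=0
Move 7: B@(3,0) -> caps B=0 W=0
Move 8: W@(1,0) -> caps B=0 W=1
Move 9: B@(2,3) -> caps B=0 W=1

Answer: 0 1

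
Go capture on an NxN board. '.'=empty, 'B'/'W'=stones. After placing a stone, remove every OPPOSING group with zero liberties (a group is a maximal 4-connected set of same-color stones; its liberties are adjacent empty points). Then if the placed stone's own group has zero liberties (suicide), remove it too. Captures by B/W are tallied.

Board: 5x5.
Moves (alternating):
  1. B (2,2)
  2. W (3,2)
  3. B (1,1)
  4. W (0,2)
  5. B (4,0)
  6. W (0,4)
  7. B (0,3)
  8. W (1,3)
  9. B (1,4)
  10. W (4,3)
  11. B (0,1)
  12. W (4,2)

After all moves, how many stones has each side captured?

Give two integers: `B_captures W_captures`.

Move 1: B@(2,2) -> caps B=0 W=0
Move 2: W@(3,2) -> caps B=0 W=0
Move 3: B@(1,1) -> caps B=0 W=0
Move 4: W@(0,2) -> caps B=0 W=0
Move 5: B@(4,0) -> caps B=0 W=0
Move 6: W@(0,4) -> caps B=0 W=0
Move 7: B@(0,3) -> caps B=0 W=0
Move 8: W@(1,3) -> caps B=0 W=1
Move 9: B@(1,4) -> caps B=0 W=1
Move 10: W@(4,3) -> caps B=0 W=1
Move 11: B@(0,1) -> caps B=0 W=1
Move 12: W@(4,2) -> caps B=0 W=1

Answer: 0 1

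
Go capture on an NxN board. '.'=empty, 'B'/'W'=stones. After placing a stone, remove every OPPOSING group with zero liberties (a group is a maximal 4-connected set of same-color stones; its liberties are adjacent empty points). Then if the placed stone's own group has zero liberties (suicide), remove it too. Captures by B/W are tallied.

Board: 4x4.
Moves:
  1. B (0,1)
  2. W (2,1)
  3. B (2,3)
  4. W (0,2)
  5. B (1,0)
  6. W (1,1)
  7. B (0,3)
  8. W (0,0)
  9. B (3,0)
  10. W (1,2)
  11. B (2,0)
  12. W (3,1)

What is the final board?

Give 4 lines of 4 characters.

Move 1: B@(0,1) -> caps B=0 W=0
Move 2: W@(2,1) -> caps B=0 W=0
Move 3: B@(2,3) -> caps B=0 W=0
Move 4: W@(0,2) -> caps B=0 W=0
Move 5: B@(1,0) -> caps B=0 W=0
Move 6: W@(1,1) -> caps B=0 W=0
Move 7: B@(0,3) -> caps B=0 W=0
Move 8: W@(0,0) -> caps B=0 W=1
Move 9: B@(3,0) -> caps B=0 W=1
Move 10: W@(1,2) -> caps B=0 W=1
Move 11: B@(2,0) -> caps B=0 W=1
Move 12: W@(3,1) -> caps B=0 W=4

Answer: W.WB
.WW.
.W.B
.W..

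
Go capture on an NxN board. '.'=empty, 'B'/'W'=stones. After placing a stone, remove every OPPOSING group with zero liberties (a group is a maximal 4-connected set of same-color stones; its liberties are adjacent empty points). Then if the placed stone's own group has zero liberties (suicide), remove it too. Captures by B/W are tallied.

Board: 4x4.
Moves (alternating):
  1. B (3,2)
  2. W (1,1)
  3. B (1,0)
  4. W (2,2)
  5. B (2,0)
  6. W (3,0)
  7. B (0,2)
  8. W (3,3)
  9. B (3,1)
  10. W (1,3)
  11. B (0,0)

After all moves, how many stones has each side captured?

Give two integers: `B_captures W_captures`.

Answer: 1 0

Derivation:
Move 1: B@(3,2) -> caps B=0 W=0
Move 2: W@(1,1) -> caps B=0 W=0
Move 3: B@(1,0) -> caps B=0 W=0
Move 4: W@(2,2) -> caps B=0 W=0
Move 5: B@(2,0) -> caps B=0 W=0
Move 6: W@(3,0) -> caps B=0 W=0
Move 7: B@(0,2) -> caps B=0 W=0
Move 8: W@(3,3) -> caps B=0 W=0
Move 9: B@(3,1) -> caps B=1 W=0
Move 10: W@(1,3) -> caps B=1 W=0
Move 11: B@(0,0) -> caps B=1 W=0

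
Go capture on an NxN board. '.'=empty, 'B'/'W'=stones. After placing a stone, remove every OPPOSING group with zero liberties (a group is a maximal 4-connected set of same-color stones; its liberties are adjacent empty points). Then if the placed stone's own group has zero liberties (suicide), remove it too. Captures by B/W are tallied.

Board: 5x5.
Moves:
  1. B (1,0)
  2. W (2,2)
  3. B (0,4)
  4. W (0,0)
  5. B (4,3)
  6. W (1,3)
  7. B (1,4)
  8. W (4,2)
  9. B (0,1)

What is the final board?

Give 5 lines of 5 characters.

Answer: .B..B
B..WB
..W..
.....
..WB.

Derivation:
Move 1: B@(1,0) -> caps B=0 W=0
Move 2: W@(2,2) -> caps B=0 W=0
Move 3: B@(0,4) -> caps B=0 W=0
Move 4: W@(0,0) -> caps B=0 W=0
Move 5: B@(4,3) -> caps B=0 W=0
Move 6: W@(1,3) -> caps B=0 W=0
Move 7: B@(1,4) -> caps B=0 W=0
Move 8: W@(4,2) -> caps B=0 W=0
Move 9: B@(0,1) -> caps B=1 W=0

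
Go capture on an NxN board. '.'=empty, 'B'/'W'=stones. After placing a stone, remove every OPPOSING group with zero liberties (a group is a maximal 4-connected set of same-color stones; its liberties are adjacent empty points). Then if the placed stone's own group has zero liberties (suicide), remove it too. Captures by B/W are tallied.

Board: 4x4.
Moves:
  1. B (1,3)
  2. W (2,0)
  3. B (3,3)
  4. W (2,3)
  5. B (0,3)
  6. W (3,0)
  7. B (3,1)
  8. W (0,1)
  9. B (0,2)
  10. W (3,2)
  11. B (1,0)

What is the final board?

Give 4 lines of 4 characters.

Move 1: B@(1,3) -> caps B=0 W=0
Move 2: W@(2,0) -> caps B=0 W=0
Move 3: B@(3,3) -> caps B=0 W=0
Move 4: W@(2,3) -> caps B=0 W=0
Move 5: B@(0,3) -> caps B=0 W=0
Move 6: W@(3,0) -> caps B=0 W=0
Move 7: B@(3,1) -> caps B=0 W=0
Move 8: W@(0,1) -> caps B=0 W=0
Move 9: B@(0,2) -> caps B=0 W=0
Move 10: W@(3,2) -> caps B=0 W=1
Move 11: B@(1,0) -> caps B=0 W=1

Answer: .WBB
B..B
W..W
WBW.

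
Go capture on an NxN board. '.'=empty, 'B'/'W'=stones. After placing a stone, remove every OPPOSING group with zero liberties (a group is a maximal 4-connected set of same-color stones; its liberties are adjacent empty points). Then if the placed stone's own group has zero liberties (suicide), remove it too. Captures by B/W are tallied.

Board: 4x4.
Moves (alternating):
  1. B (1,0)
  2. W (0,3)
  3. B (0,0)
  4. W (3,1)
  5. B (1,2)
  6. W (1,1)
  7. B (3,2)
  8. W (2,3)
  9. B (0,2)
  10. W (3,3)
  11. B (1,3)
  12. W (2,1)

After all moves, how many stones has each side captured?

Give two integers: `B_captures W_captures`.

Move 1: B@(1,0) -> caps B=0 W=0
Move 2: W@(0,3) -> caps B=0 W=0
Move 3: B@(0,0) -> caps B=0 W=0
Move 4: W@(3,1) -> caps B=0 W=0
Move 5: B@(1,2) -> caps B=0 W=0
Move 6: W@(1,1) -> caps B=0 W=0
Move 7: B@(3,2) -> caps B=0 W=0
Move 8: W@(2,3) -> caps B=0 W=0
Move 9: B@(0,2) -> caps B=0 W=0
Move 10: W@(3,3) -> caps B=0 W=0
Move 11: B@(1,3) -> caps B=1 W=0
Move 12: W@(2,1) -> caps B=1 W=0

Answer: 1 0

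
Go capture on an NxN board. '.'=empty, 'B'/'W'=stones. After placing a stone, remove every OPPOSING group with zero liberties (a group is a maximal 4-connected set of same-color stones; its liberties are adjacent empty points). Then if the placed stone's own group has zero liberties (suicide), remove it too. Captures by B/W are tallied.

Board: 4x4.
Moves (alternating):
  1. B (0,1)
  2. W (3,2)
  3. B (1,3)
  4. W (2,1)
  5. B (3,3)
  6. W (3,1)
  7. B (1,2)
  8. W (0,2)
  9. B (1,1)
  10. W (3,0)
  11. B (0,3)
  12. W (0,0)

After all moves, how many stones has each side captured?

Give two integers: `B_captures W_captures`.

Move 1: B@(0,1) -> caps B=0 W=0
Move 2: W@(3,2) -> caps B=0 W=0
Move 3: B@(1,3) -> caps B=0 W=0
Move 4: W@(2,1) -> caps B=0 W=0
Move 5: B@(3,3) -> caps B=0 W=0
Move 6: W@(3,1) -> caps B=0 W=0
Move 7: B@(1,2) -> caps B=0 W=0
Move 8: W@(0,2) -> caps B=0 W=0
Move 9: B@(1,1) -> caps B=0 W=0
Move 10: W@(3,0) -> caps B=0 W=0
Move 11: B@(0,3) -> caps B=1 W=0
Move 12: W@(0,0) -> caps B=1 W=0

Answer: 1 0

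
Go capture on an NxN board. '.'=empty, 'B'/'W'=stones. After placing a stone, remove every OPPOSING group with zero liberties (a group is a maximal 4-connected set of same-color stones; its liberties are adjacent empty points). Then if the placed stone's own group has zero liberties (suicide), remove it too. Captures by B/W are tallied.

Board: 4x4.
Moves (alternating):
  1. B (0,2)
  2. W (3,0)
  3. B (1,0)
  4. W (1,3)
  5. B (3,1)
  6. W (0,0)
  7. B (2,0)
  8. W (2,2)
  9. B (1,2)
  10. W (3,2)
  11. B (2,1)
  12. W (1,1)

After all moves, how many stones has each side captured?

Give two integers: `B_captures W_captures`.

Move 1: B@(0,2) -> caps B=0 W=0
Move 2: W@(3,0) -> caps B=0 W=0
Move 3: B@(1,0) -> caps B=0 W=0
Move 4: W@(1,3) -> caps B=0 W=0
Move 5: B@(3,1) -> caps B=0 W=0
Move 6: W@(0,0) -> caps B=0 W=0
Move 7: B@(2,0) -> caps B=1 W=0
Move 8: W@(2,2) -> caps B=1 W=0
Move 9: B@(1,2) -> caps B=1 W=0
Move 10: W@(3,2) -> caps B=1 W=0
Move 11: B@(2,1) -> caps B=1 W=0
Move 12: W@(1,1) -> caps B=1 W=0

Answer: 1 0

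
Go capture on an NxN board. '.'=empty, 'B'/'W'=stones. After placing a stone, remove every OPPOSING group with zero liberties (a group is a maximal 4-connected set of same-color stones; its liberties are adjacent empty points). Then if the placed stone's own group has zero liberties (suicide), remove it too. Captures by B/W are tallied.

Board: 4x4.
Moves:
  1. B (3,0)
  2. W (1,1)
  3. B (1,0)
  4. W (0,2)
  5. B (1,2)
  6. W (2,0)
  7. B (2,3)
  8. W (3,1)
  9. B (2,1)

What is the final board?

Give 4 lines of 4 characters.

Move 1: B@(3,0) -> caps B=0 W=0
Move 2: W@(1,1) -> caps B=0 W=0
Move 3: B@(1,0) -> caps B=0 W=0
Move 4: W@(0,2) -> caps B=0 W=0
Move 5: B@(1,2) -> caps B=0 W=0
Move 6: W@(2,0) -> caps B=0 W=0
Move 7: B@(2,3) -> caps B=0 W=0
Move 8: W@(3,1) -> caps B=0 W=1
Move 9: B@(2,1) -> caps B=0 W=1

Answer: ..W.
BWB.
WB.B
.W..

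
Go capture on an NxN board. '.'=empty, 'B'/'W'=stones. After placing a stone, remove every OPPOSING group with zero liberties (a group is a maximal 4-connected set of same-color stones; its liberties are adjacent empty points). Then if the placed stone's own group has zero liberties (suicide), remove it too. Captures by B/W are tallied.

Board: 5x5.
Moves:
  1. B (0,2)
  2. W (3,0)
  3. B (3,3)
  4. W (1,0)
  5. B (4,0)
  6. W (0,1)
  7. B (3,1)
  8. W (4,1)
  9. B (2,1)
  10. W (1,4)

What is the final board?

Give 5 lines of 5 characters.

Move 1: B@(0,2) -> caps B=0 W=0
Move 2: W@(3,0) -> caps B=0 W=0
Move 3: B@(3,3) -> caps B=0 W=0
Move 4: W@(1,0) -> caps B=0 W=0
Move 5: B@(4,0) -> caps B=0 W=0
Move 6: W@(0,1) -> caps B=0 W=0
Move 7: B@(3,1) -> caps B=0 W=0
Move 8: W@(4,1) -> caps B=0 W=1
Move 9: B@(2,1) -> caps B=0 W=1
Move 10: W@(1,4) -> caps B=0 W=1

Answer: .WB..
W...W
.B...
WB.B.
.W...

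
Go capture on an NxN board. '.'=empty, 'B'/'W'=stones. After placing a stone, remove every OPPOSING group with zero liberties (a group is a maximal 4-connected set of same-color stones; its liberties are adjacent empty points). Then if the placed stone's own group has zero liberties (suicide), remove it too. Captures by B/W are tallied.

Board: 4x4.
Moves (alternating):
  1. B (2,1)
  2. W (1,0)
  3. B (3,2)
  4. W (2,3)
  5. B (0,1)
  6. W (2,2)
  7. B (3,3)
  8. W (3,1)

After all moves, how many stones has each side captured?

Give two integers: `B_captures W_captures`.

Answer: 0 2

Derivation:
Move 1: B@(2,1) -> caps B=0 W=0
Move 2: W@(1,0) -> caps B=0 W=0
Move 3: B@(3,2) -> caps B=0 W=0
Move 4: W@(2,3) -> caps B=0 W=0
Move 5: B@(0,1) -> caps B=0 W=0
Move 6: W@(2,2) -> caps B=0 W=0
Move 7: B@(3,3) -> caps B=0 W=0
Move 8: W@(3,1) -> caps B=0 W=2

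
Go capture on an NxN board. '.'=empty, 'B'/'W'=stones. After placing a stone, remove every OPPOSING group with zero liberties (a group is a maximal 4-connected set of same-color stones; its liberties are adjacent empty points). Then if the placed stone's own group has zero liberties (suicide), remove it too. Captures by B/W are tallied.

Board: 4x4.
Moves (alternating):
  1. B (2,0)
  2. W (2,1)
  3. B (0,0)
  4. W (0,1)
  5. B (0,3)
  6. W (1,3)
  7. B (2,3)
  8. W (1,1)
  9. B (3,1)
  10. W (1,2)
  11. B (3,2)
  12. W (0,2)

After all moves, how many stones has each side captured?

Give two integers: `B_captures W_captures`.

Move 1: B@(2,0) -> caps B=0 W=0
Move 2: W@(2,1) -> caps B=0 W=0
Move 3: B@(0,0) -> caps B=0 W=0
Move 4: W@(0,1) -> caps B=0 W=0
Move 5: B@(0,3) -> caps B=0 W=0
Move 6: W@(1,3) -> caps B=0 W=0
Move 7: B@(2,3) -> caps B=0 W=0
Move 8: W@(1,1) -> caps B=0 W=0
Move 9: B@(3,1) -> caps B=0 W=0
Move 10: W@(1,2) -> caps B=0 W=0
Move 11: B@(3,2) -> caps B=0 W=0
Move 12: W@(0,2) -> caps B=0 W=1

Answer: 0 1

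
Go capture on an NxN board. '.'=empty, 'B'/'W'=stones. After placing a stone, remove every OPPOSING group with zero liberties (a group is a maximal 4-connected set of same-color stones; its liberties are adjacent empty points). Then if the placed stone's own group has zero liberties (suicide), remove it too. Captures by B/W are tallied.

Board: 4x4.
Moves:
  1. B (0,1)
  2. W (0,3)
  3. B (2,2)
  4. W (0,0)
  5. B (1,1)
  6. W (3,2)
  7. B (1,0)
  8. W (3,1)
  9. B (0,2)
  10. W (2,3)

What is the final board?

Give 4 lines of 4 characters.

Answer: .BBW
BB..
..BW
.WW.

Derivation:
Move 1: B@(0,1) -> caps B=0 W=0
Move 2: W@(0,3) -> caps B=0 W=0
Move 3: B@(2,2) -> caps B=0 W=0
Move 4: W@(0,0) -> caps B=0 W=0
Move 5: B@(1,1) -> caps B=0 W=0
Move 6: W@(3,2) -> caps B=0 W=0
Move 7: B@(1,0) -> caps B=1 W=0
Move 8: W@(3,1) -> caps B=1 W=0
Move 9: B@(0,2) -> caps B=1 W=0
Move 10: W@(2,3) -> caps B=1 W=0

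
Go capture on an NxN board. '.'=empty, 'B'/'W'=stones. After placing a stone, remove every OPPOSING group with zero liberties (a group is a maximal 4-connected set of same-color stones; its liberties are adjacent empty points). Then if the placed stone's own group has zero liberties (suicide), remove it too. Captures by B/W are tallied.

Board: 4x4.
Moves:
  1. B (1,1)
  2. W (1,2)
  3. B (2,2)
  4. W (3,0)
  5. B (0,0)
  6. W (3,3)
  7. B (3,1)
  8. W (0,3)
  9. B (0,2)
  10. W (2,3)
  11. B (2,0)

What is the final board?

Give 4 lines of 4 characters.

Answer: B.BW
.BW.
B.BW
.B.W

Derivation:
Move 1: B@(1,1) -> caps B=0 W=0
Move 2: W@(1,2) -> caps B=0 W=0
Move 3: B@(2,2) -> caps B=0 W=0
Move 4: W@(3,0) -> caps B=0 W=0
Move 5: B@(0,0) -> caps B=0 W=0
Move 6: W@(3,3) -> caps B=0 W=0
Move 7: B@(3,1) -> caps B=0 W=0
Move 8: W@(0,3) -> caps B=0 W=0
Move 9: B@(0,2) -> caps B=0 W=0
Move 10: W@(2,3) -> caps B=0 W=0
Move 11: B@(2,0) -> caps B=1 W=0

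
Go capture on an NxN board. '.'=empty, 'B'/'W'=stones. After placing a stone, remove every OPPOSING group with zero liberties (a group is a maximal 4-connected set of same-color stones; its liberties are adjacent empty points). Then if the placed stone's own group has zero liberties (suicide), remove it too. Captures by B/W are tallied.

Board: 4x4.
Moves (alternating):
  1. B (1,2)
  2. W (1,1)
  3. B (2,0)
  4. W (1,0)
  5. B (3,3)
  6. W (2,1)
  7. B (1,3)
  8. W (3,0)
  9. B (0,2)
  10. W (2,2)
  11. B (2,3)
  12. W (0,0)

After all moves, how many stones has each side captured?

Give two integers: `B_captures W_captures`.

Answer: 0 1

Derivation:
Move 1: B@(1,2) -> caps B=0 W=0
Move 2: W@(1,1) -> caps B=0 W=0
Move 3: B@(2,0) -> caps B=0 W=0
Move 4: W@(1,0) -> caps B=0 W=0
Move 5: B@(3,3) -> caps B=0 W=0
Move 6: W@(2,1) -> caps B=0 W=0
Move 7: B@(1,3) -> caps B=0 W=0
Move 8: W@(3,0) -> caps B=0 W=1
Move 9: B@(0,2) -> caps B=0 W=1
Move 10: W@(2,2) -> caps B=0 W=1
Move 11: B@(2,3) -> caps B=0 W=1
Move 12: W@(0,0) -> caps B=0 W=1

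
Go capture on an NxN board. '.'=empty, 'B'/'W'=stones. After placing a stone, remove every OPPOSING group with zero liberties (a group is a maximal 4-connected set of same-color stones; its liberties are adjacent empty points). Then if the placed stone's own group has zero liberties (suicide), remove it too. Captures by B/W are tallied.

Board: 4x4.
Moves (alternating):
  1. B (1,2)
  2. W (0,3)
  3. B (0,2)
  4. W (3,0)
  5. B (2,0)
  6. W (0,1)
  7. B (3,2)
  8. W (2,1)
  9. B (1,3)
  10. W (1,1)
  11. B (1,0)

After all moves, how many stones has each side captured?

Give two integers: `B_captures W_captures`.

Answer: 1 0

Derivation:
Move 1: B@(1,2) -> caps B=0 W=0
Move 2: W@(0,3) -> caps B=0 W=0
Move 3: B@(0,2) -> caps B=0 W=0
Move 4: W@(3,0) -> caps B=0 W=0
Move 5: B@(2,0) -> caps B=0 W=0
Move 6: W@(0,1) -> caps B=0 W=0
Move 7: B@(3,2) -> caps B=0 W=0
Move 8: W@(2,1) -> caps B=0 W=0
Move 9: B@(1,3) -> caps B=1 W=0
Move 10: W@(1,1) -> caps B=1 W=0
Move 11: B@(1,0) -> caps B=1 W=0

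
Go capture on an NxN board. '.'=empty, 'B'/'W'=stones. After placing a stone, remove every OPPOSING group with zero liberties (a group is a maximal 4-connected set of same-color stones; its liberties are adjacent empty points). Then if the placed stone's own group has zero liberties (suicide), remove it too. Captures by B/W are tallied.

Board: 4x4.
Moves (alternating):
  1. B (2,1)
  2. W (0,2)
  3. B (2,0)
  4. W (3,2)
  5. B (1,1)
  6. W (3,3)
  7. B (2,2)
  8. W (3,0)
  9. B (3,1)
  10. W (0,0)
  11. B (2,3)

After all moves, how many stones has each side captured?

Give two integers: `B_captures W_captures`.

Move 1: B@(2,1) -> caps B=0 W=0
Move 2: W@(0,2) -> caps B=0 W=0
Move 3: B@(2,0) -> caps B=0 W=0
Move 4: W@(3,2) -> caps B=0 W=0
Move 5: B@(1,1) -> caps B=0 W=0
Move 6: W@(3,3) -> caps B=0 W=0
Move 7: B@(2,2) -> caps B=0 W=0
Move 8: W@(3,0) -> caps B=0 W=0
Move 9: B@(3,1) -> caps B=1 W=0
Move 10: W@(0,0) -> caps B=1 W=0
Move 11: B@(2,3) -> caps B=3 W=0

Answer: 3 0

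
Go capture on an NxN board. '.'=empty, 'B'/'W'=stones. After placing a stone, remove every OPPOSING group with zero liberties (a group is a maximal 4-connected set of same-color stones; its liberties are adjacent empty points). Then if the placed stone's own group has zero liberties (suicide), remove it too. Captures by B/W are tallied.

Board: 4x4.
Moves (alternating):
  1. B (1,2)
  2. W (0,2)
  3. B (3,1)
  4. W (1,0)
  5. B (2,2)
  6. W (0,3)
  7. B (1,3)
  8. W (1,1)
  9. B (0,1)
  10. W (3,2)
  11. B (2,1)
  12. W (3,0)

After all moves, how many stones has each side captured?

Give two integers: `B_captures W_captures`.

Move 1: B@(1,2) -> caps B=0 W=0
Move 2: W@(0,2) -> caps B=0 W=0
Move 3: B@(3,1) -> caps B=0 W=0
Move 4: W@(1,0) -> caps B=0 W=0
Move 5: B@(2,2) -> caps B=0 W=0
Move 6: W@(0,3) -> caps B=0 W=0
Move 7: B@(1,3) -> caps B=0 W=0
Move 8: W@(1,1) -> caps B=0 W=0
Move 9: B@(0,1) -> caps B=2 W=0
Move 10: W@(3,2) -> caps B=2 W=0
Move 11: B@(2,1) -> caps B=2 W=0
Move 12: W@(3,0) -> caps B=2 W=0

Answer: 2 0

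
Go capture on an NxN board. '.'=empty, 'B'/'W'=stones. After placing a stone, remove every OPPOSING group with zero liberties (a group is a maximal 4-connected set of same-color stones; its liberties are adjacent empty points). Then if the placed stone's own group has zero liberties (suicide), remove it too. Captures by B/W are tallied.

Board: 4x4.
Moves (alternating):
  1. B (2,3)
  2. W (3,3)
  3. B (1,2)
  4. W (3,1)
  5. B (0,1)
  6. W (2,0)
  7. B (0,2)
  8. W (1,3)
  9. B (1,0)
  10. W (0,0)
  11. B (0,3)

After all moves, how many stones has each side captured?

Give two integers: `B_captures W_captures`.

Move 1: B@(2,3) -> caps B=0 W=0
Move 2: W@(3,3) -> caps B=0 W=0
Move 3: B@(1,2) -> caps B=0 W=0
Move 4: W@(3,1) -> caps B=0 W=0
Move 5: B@(0,1) -> caps B=0 W=0
Move 6: W@(2,0) -> caps B=0 W=0
Move 7: B@(0,2) -> caps B=0 W=0
Move 8: W@(1,3) -> caps B=0 W=0
Move 9: B@(1,0) -> caps B=0 W=0
Move 10: W@(0,0) -> caps B=0 W=0
Move 11: B@(0,3) -> caps B=1 W=0

Answer: 1 0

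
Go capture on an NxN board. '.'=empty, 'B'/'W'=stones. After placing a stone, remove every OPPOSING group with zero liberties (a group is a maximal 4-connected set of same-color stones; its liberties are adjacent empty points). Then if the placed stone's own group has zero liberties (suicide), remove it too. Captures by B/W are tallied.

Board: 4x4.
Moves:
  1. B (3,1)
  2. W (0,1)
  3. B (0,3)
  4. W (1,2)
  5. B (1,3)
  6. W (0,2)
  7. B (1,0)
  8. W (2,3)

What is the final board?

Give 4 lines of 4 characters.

Answer: .WW.
B.W.
...W
.B..

Derivation:
Move 1: B@(3,1) -> caps B=0 W=0
Move 2: W@(0,1) -> caps B=0 W=0
Move 3: B@(0,3) -> caps B=0 W=0
Move 4: W@(1,2) -> caps B=0 W=0
Move 5: B@(1,3) -> caps B=0 W=0
Move 6: W@(0,2) -> caps B=0 W=0
Move 7: B@(1,0) -> caps B=0 W=0
Move 8: W@(2,3) -> caps B=0 W=2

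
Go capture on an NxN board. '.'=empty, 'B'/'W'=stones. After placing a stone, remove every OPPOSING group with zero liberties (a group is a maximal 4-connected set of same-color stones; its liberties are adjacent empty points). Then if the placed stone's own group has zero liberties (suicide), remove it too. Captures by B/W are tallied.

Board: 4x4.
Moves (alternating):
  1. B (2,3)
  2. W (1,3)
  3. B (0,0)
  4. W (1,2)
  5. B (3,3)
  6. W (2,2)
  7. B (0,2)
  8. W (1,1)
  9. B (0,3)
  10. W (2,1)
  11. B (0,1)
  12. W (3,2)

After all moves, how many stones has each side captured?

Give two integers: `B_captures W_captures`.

Answer: 0 2

Derivation:
Move 1: B@(2,3) -> caps B=0 W=0
Move 2: W@(1,3) -> caps B=0 W=0
Move 3: B@(0,0) -> caps B=0 W=0
Move 4: W@(1,2) -> caps B=0 W=0
Move 5: B@(3,3) -> caps B=0 W=0
Move 6: W@(2,2) -> caps B=0 W=0
Move 7: B@(0,2) -> caps B=0 W=0
Move 8: W@(1,1) -> caps B=0 W=0
Move 9: B@(0,3) -> caps B=0 W=0
Move 10: W@(2,1) -> caps B=0 W=0
Move 11: B@(0,1) -> caps B=0 W=0
Move 12: W@(3,2) -> caps B=0 W=2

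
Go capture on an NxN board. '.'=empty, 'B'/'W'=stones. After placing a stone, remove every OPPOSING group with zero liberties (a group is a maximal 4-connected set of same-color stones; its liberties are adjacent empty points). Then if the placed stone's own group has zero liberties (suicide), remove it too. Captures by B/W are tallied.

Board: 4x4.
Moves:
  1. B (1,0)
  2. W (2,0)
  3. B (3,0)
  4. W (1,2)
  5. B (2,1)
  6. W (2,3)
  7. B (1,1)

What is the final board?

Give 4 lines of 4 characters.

Move 1: B@(1,0) -> caps B=0 W=0
Move 2: W@(2,0) -> caps B=0 W=0
Move 3: B@(3,0) -> caps B=0 W=0
Move 4: W@(1,2) -> caps B=0 W=0
Move 5: B@(2,1) -> caps B=1 W=0
Move 6: W@(2,3) -> caps B=1 W=0
Move 7: B@(1,1) -> caps B=1 W=0

Answer: ....
BBW.
.B.W
B...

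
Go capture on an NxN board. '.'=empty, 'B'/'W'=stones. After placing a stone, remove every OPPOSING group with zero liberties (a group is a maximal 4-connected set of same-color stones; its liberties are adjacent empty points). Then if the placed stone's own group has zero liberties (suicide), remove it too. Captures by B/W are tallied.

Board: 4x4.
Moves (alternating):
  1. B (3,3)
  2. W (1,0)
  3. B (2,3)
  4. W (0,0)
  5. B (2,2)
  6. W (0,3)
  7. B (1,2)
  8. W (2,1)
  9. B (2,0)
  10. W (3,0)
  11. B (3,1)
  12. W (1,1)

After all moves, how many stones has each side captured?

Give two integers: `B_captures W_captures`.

Answer: 0 1

Derivation:
Move 1: B@(3,3) -> caps B=0 W=0
Move 2: W@(1,0) -> caps B=0 W=0
Move 3: B@(2,3) -> caps B=0 W=0
Move 4: W@(0,0) -> caps B=0 W=0
Move 5: B@(2,2) -> caps B=0 W=0
Move 6: W@(0,3) -> caps B=0 W=0
Move 7: B@(1,2) -> caps B=0 W=0
Move 8: W@(2,1) -> caps B=0 W=0
Move 9: B@(2,0) -> caps B=0 W=0
Move 10: W@(3,0) -> caps B=0 W=1
Move 11: B@(3,1) -> caps B=0 W=1
Move 12: W@(1,1) -> caps B=0 W=1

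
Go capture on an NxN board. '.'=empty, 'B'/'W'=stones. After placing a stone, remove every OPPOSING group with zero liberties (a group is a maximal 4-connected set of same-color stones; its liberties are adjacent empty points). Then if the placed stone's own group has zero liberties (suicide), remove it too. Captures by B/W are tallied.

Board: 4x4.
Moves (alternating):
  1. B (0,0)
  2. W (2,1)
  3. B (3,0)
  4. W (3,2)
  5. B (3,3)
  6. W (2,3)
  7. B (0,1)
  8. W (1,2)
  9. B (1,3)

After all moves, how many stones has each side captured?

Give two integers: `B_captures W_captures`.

Move 1: B@(0,0) -> caps B=0 W=0
Move 2: W@(2,1) -> caps B=0 W=0
Move 3: B@(3,0) -> caps B=0 W=0
Move 4: W@(3,2) -> caps B=0 W=0
Move 5: B@(3,3) -> caps B=0 W=0
Move 6: W@(2,3) -> caps B=0 W=1
Move 7: B@(0,1) -> caps B=0 W=1
Move 8: W@(1,2) -> caps B=0 W=1
Move 9: B@(1,3) -> caps B=0 W=1

Answer: 0 1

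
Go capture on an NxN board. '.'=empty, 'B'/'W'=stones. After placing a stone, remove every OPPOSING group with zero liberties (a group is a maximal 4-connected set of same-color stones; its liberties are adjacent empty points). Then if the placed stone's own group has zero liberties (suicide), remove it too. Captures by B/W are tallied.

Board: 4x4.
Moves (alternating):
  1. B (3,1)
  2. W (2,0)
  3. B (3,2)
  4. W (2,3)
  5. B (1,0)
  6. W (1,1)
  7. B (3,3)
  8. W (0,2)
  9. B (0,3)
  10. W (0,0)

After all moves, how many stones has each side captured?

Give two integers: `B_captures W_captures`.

Answer: 0 1

Derivation:
Move 1: B@(3,1) -> caps B=0 W=0
Move 2: W@(2,0) -> caps B=0 W=0
Move 3: B@(3,2) -> caps B=0 W=0
Move 4: W@(2,3) -> caps B=0 W=0
Move 5: B@(1,0) -> caps B=0 W=0
Move 6: W@(1,1) -> caps B=0 W=0
Move 7: B@(3,3) -> caps B=0 W=0
Move 8: W@(0,2) -> caps B=0 W=0
Move 9: B@(0,3) -> caps B=0 W=0
Move 10: W@(0,0) -> caps B=0 W=1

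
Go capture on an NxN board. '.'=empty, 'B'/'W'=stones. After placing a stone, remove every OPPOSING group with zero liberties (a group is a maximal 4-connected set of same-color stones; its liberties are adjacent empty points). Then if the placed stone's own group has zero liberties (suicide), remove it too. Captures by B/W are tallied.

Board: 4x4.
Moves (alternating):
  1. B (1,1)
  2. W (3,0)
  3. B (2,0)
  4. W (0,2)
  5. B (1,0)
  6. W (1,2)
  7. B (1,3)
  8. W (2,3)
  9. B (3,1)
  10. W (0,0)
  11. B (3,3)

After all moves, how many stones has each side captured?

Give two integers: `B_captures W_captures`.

Answer: 1 0

Derivation:
Move 1: B@(1,1) -> caps B=0 W=0
Move 2: W@(3,0) -> caps B=0 W=0
Move 3: B@(2,0) -> caps B=0 W=0
Move 4: W@(0,2) -> caps B=0 W=0
Move 5: B@(1,0) -> caps B=0 W=0
Move 6: W@(1,2) -> caps B=0 W=0
Move 7: B@(1,3) -> caps B=0 W=0
Move 8: W@(2,3) -> caps B=0 W=0
Move 9: B@(3,1) -> caps B=1 W=0
Move 10: W@(0,0) -> caps B=1 W=0
Move 11: B@(3,3) -> caps B=1 W=0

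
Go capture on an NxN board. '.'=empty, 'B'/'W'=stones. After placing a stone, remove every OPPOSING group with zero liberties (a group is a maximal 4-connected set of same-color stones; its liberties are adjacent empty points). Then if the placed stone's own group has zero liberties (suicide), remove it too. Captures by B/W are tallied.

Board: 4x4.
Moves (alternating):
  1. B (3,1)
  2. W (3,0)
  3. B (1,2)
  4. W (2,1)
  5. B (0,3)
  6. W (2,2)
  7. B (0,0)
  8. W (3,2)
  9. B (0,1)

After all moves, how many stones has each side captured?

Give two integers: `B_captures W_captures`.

Move 1: B@(3,1) -> caps B=0 W=0
Move 2: W@(3,0) -> caps B=0 W=0
Move 3: B@(1,2) -> caps B=0 W=0
Move 4: W@(2,1) -> caps B=0 W=0
Move 5: B@(0,3) -> caps B=0 W=0
Move 6: W@(2,2) -> caps B=0 W=0
Move 7: B@(0,0) -> caps B=0 W=0
Move 8: W@(3,2) -> caps B=0 W=1
Move 9: B@(0,1) -> caps B=0 W=1

Answer: 0 1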